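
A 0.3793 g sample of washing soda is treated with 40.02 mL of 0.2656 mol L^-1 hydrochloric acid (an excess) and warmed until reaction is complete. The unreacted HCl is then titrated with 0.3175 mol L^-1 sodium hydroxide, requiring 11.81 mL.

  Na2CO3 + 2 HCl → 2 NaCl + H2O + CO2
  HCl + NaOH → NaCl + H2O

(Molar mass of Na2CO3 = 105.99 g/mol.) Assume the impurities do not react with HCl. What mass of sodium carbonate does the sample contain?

0.3646 g

n(HCl) added = 0.04002 × 0.2656 = 0.01063 mol
n(NaOH) used in back-titration = 0.01181 × 0.3175 = 3.750 × 10^-3 mol
n(HCl) left over = 3.750 × 10^-3 mol (1:1 ratio)
n(HCl) consumed by analyte = 0.01063 − 3.750 × 10^-3 = 6.880 × 10^-3 mol
From the 1:2 ratio, n(Na2CO3) = 1/2 × 6.880 × 10^-3 = 3.440 × 10^-3 mol
mass of Na2CO3 = 3.440 × 10^-3 × 105.99 = 0.3646 g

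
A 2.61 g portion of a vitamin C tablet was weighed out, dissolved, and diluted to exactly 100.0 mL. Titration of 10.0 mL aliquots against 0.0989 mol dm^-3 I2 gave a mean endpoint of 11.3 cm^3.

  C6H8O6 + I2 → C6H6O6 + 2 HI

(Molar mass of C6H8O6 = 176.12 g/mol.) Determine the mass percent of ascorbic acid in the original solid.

75.4 %

n(I2) per titration = 0.0113 × 0.0989 = 1.12 × 10^-3 mol
n(C6H8O6) in each aliquot = 1.12 × 10^-3 mol (1:1 ratio)
n(C6H8O6) in the whole flask = 1.12 × 10^-3 × 100.0/10.0 = 0.0112 mol
mass of C6H8O6 = 0.0112 × 176.12 = 1.97 g
% C6H8O6 = 1.97 / 2.61 × 100 = 75.4 %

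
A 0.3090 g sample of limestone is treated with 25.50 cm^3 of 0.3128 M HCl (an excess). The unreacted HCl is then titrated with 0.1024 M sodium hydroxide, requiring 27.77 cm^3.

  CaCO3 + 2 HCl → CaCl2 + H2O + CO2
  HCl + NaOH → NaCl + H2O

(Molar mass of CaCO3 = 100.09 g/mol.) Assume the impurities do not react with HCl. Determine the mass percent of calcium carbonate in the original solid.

83.13 %

n(HCl) added = 0.02550 × 0.3128 = 7.976 × 10^-3 mol
n(NaOH) used in back-titration = 0.02777 × 0.1024 = 2.844 × 10^-3 mol
n(HCl) left over = 2.844 × 10^-3 mol (1:1 ratio)
n(HCl) consumed by analyte = 7.976 × 10^-3 − 2.844 × 10^-3 = 5.133 × 10^-3 mol
From the 1:2 ratio, n(CaCO3) = 1/2 × 5.133 × 10^-3 = 2.566 × 10^-3 mol
mass of CaCO3 = 2.566 × 10^-3 × 100.09 = 0.2569 g
% CaCO3 = 0.2569 / 0.3090 × 100 = 83.13 %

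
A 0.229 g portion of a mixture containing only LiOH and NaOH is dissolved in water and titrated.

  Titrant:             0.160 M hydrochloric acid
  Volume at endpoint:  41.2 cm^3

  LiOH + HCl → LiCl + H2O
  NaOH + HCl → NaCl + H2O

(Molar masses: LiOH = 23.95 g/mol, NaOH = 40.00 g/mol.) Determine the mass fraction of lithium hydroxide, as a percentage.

n(HCl) = 0.0412 × 0.160 = 6.59 × 10^-3 mol
Let x = n(LiOH), y = n(NaOH).
Titrant: 1x + 1y = 6.59 × 10^-3;  mass: 23.95x + 40.00y = 0.229
Solving, x = 2.16 × 10^-3 mol, y = 4.43 × 10^-3 mol
mass of LiOH = 2.16 × 10^-3 × 23.95 = 0.0517 g
% LiOH = 0.0517 / 0.229 × 100 = 22.6 %

22.6 %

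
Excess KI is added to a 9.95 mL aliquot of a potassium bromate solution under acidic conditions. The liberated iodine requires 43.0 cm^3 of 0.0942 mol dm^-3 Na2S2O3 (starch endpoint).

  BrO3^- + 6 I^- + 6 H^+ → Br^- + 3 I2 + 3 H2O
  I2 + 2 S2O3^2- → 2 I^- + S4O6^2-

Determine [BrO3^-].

n(S2O3^2-) = 0.0430 × 0.0942 = 4.05 × 10^-3 mol
n(I2) = n(S2O3^2-)/2 = 2.03 × 10^-3 mol
From the 1:3 ratio, n(BrO3^-) in the aliquot = 1/3 × 2.03 × 10^-3 = 6.75 × 10^-4 mol
[BrO3^-] = 6.75 × 10^-4 / 0.00995 = 0.0678 mol/L

0.0678 mol/L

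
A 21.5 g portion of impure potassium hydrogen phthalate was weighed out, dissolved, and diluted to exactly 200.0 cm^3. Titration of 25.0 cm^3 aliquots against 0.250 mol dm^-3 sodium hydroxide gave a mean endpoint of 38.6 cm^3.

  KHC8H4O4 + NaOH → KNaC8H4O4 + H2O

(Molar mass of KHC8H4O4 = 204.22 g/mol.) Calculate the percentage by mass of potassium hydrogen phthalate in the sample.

n(NaOH) per titration = 0.0386 × 0.250 = 9.65 × 10^-3 mol
n(KHC8H4O4) in each aliquot = 9.65 × 10^-3 mol (1:1 ratio)
n(KHC8H4O4) in the whole flask = 9.65 × 10^-3 × 200.0/25.0 = 0.0772 mol
mass of KHC8H4O4 = 0.0772 × 204.22 = 15.8 g
% KHC8H4O4 = 15.8 / 21.5 × 100 = 73.3 %

73.3 %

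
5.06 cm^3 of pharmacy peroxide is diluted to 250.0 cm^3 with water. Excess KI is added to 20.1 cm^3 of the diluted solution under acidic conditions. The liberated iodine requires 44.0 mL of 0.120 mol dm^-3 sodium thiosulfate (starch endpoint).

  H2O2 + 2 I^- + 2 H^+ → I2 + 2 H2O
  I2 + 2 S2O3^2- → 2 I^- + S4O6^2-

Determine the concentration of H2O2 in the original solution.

6.49 mol/L

n(S2O3^2-) = 0.0440 × 0.120 = 5.28 × 10^-3 mol
n(I2) = n(S2O3^2-)/2 = 2.64 × 10^-3 mol
n(H2O2) in the aliquot = 2.64 × 10^-3 mol (1:1 ratio)
[H2O2]_dilute = 2.64 × 10^-3 / 0.0201 = 0.131 mol/L
[H2O2]_original = 0.131 × 250.0/5.06 = 6.49 mol/L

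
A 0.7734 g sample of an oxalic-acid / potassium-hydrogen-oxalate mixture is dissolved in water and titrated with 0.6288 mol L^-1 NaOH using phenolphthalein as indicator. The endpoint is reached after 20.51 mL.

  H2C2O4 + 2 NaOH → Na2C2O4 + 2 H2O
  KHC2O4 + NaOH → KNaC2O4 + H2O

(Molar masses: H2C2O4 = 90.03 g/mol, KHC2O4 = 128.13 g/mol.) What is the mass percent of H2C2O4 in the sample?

n(NaOH) = 0.02051 × 0.6288 = 0.01290 mol
Let x = n(H2C2O4), y = n(KHC2O4).
Titrant: 2x + 1y = 0.01290;  mass: 90.03x + 128.13y = 0.7734
Solving, x = 5.288 × 10^-3 mol, y = 2.320 × 10^-3 mol
mass of H2C2O4 = 5.288 × 10^-3 × 90.03 = 0.4761 g
% H2C2O4 = 0.4761 / 0.7734 × 100 = 61.56 %

61.56 %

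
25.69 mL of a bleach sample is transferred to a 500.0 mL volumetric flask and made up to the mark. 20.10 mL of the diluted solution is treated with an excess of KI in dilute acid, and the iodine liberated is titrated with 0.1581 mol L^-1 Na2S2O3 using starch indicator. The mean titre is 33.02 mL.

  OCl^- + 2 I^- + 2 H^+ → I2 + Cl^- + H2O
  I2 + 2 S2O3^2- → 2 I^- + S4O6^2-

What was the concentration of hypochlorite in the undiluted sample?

n(S2O3^2-) = 0.03302 × 0.1581 = 5.220 × 10^-3 mol
n(I2) = n(S2O3^2-)/2 = 2.610 × 10^-3 mol
n(OCl^-) in the aliquot = 2.610 × 10^-3 mol (1:1 ratio)
[OCl^-]_dilute = 2.610 × 10^-3 / 0.02010 = 0.1299 mol/L
[OCl^-]_original = 0.1299 × 500.0/25.69 = 2.527 mol/L

2.527 mol/L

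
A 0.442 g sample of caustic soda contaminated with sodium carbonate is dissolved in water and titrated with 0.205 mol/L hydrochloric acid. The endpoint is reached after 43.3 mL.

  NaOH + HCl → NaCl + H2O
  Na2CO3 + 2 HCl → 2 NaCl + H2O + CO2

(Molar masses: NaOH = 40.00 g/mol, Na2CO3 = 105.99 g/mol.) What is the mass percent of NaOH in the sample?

n(HCl) = 0.0433 × 0.205 = 8.88 × 10^-3 mol
Let x = n(NaOH), y = n(Na2CO3).
Titrant: 1x + 2y = 8.88 × 10^-3;  mass: 40.00x + 105.99y = 0.442
Solving, x = 2.19 × 10^-3 mol, y = 3.35 × 10^-3 mol
mass of NaOH = 2.19 × 10^-3 × 40.00 = 0.0874 g
% NaOH = 0.0874 / 0.442 × 100 = 19.8 %

19.8 %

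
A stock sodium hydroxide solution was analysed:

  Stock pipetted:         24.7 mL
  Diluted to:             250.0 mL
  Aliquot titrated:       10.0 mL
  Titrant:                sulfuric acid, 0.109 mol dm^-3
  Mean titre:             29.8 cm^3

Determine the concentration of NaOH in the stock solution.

2 NaOH + H2SO4 → Na2SO4 + 2 H2O
n(H2SO4) = 0.0298 × 0.109 = 3.25 × 10^-3 mol
From the 2:1 ratio, n(NaOH) in the aliquot = 2/1 × 3.25 × 10^-3 = 6.50 × 10^-3 mol
[NaOH]_dilute = 6.50 × 10^-3 / 0.0100 = 0.650 mol/L
Dilution factor = 250.0 / 24.7 = 10.12
[NaOH]_stock = 0.650 × 10.12 = 6.58 mol/L

6.58 mol/L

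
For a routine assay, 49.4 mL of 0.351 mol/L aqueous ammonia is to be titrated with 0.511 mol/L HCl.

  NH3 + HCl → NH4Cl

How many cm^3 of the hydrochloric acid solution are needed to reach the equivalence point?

n(NH3) = 0.0494 L × 0.351 mol/L = 0.0173 mol
n(HCl) = 0.0173 mol (1:1 stoichiometry)
V(HCl) = 0.0173 mol / 0.511 mol/L = 0.0339 L = 33.9 mL

33.9 mL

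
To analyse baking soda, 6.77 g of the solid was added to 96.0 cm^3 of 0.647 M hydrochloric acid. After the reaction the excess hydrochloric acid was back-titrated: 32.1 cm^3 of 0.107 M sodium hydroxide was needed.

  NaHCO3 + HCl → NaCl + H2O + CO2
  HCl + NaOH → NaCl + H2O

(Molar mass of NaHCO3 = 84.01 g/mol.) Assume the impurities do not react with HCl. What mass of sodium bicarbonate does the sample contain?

4.93 g

n(HCl) added = 0.0960 × 0.647 = 0.0621 mol
n(NaOH) used in back-titration = 0.0321 × 0.107 = 3.43 × 10^-3 mol
n(HCl) left over = 3.43 × 10^-3 mol (1:1 ratio)
n(HCl) consumed by analyte = 0.0621 − 3.43 × 10^-3 = 0.0587 mol
n(NaHCO3) = 0.0587 mol (1:1 ratio)
mass of NaHCO3 = 0.0587 × 84.01 = 4.93 g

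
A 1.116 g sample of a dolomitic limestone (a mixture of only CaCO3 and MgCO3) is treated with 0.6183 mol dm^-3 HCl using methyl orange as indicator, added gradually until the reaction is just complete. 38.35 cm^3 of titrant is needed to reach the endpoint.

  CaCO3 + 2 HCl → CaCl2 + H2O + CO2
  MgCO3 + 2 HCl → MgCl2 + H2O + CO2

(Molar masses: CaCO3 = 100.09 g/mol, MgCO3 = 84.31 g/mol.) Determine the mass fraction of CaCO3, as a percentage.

66.17 %

n(HCl) = 0.03835 × 0.6183 = 0.02371 mol
Let x = n(CaCO3), y = n(MgCO3).
Titrant: 2x + 2y = 0.02371;  mass: 100.09x + 84.31y = 1.116
Solving, x = 7.378 × 10^-3 mol, y = 4.478 × 10^-3 mol
mass of CaCO3 = 7.378 × 10^-3 × 100.09 = 0.7385 g
% CaCO3 = 0.7385 / 1.116 × 100 = 66.17 %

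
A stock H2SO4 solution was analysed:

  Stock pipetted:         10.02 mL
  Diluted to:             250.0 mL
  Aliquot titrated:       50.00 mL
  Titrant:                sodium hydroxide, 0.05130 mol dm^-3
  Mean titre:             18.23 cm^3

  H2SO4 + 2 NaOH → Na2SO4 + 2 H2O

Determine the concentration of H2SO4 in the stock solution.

0.2333 mol/L

n(NaOH) = 0.01823 × 0.05130 = 9.352 × 10^-4 mol
From the 1:2 ratio, n(H2SO4) in the aliquot = 1/2 × 9.352 × 10^-4 = 4.676 × 10^-4 mol
[H2SO4]_dilute = 4.676 × 10^-4 / 0.05000 = 0.009352 mol/L
Dilution factor = 250.0 / 10.02 = 24.95
[H2SO4]_stock = 0.009352 × 24.95 = 0.2333 mol/L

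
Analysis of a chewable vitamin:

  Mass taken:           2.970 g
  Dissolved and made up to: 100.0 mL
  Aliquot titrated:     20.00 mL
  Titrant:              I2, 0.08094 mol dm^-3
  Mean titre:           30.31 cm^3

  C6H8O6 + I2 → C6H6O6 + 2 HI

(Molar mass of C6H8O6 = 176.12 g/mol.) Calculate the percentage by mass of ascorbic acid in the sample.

72.74 %

n(I2) per titration = 0.03031 × 0.08094 = 2.453 × 10^-3 mol
n(C6H8O6) in each aliquot = 2.453 × 10^-3 mol (1:1 ratio)
n(C6H8O6) in the whole flask = 2.453 × 10^-3 × 100.0/20.00 = 0.01227 mol
mass of C6H8O6 = 0.01227 × 176.12 = 2.160 g
% C6H8O6 = 2.160 / 2.970 × 100 = 72.74 %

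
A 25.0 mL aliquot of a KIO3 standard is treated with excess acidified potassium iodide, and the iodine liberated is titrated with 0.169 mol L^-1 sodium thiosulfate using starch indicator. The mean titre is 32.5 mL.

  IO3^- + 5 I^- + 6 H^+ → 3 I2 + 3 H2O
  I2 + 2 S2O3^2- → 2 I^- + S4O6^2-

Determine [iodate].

0.0366 mol/L

n(S2O3^2-) = 0.0325 × 0.169 = 5.49 × 10^-3 mol
n(I2) = n(S2O3^2-)/2 = 2.75 × 10^-3 mol
From the 1:3 ratio, n(IO3^-) in the aliquot = 1/3 × 2.75 × 10^-3 = 9.15 × 10^-4 mol
[IO3^-] = 9.15 × 10^-4 / 0.0250 = 0.0366 mol/L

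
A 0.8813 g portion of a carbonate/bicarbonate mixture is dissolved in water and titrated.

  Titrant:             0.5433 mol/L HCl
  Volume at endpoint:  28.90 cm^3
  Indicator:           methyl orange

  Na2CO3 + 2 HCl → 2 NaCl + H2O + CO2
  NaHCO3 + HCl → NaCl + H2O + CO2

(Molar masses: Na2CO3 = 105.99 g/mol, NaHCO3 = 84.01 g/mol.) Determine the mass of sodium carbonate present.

0.7480 g

n(HCl) = 0.02890 × 0.5433 = 0.01570 mol
Let x = n(Na2CO3), y = n(NaHCO3).
Titrant: 2x + 1y = 0.01570;  mass: 105.99x + 84.01y = 0.8813
Solving, x = 7.057 × 10^-3 mol, y = 1.587 × 10^-3 mol
mass of Na2CO3 = 7.057 × 10^-3 × 105.99 = 0.7480 g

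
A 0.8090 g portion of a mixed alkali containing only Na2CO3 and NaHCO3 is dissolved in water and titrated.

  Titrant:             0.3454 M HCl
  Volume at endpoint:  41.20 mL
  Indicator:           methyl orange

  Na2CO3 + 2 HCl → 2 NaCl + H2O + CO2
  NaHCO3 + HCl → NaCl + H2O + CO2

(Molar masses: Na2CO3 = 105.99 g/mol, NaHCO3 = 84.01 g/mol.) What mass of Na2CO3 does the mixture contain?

0.6604 g

n(HCl) = 0.04120 × 0.3454 = 0.01423 mol
Let x = n(Na2CO3), y = n(NaHCO3).
Titrant: 2x + 1y = 0.01423;  mass: 105.99x + 84.01y = 0.8090
Solving, x = 6.231 × 10^-3 mol, y = 1.769 × 10^-3 mol
mass of Na2CO3 = 6.231 × 10^-3 × 105.99 = 0.6604 g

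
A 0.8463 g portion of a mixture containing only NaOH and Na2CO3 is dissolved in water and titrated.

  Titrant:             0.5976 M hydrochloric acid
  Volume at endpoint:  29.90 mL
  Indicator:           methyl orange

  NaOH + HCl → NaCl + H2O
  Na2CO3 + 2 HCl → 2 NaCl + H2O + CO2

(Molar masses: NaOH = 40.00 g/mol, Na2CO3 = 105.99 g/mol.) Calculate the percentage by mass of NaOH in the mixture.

36.60 %

n(HCl) = 0.02990 × 0.5976 = 0.01787 mol
Let x = n(NaOH), y = n(Na2CO3).
Titrant: 1x + 2y = 0.01787;  mass: 40.00x + 105.99y = 0.8463
Solving, x = 7.744 × 10^-3 mol, y = 5.062 × 10^-3 mol
mass of NaOH = 7.744 × 10^-3 × 40.00 = 0.3097 g
% NaOH = 0.3097 / 0.8463 × 100 = 36.60 %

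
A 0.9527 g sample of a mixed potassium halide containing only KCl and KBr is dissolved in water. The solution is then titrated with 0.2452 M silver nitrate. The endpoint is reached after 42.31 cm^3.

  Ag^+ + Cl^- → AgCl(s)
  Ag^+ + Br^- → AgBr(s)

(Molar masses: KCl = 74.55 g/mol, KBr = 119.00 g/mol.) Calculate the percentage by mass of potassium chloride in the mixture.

49.62 %

n(AgNO3) = 0.04231 × 0.2452 = 0.01037 mol
Let x = n(KCl), y = n(KBr).
Titrant: 1x + 1y = 0.01037;  mass: 74.55x + 119.00y = 0.9527
Solving, x = 6.341 × 10^-3 mol, y = 4.033 × 10^-3 mol
mass of KCl = 6.341 × 10^-3 × 74.55 = 0.4727 g
% KCl = 0.4727 / 0.9527 × 100 = 49.62 %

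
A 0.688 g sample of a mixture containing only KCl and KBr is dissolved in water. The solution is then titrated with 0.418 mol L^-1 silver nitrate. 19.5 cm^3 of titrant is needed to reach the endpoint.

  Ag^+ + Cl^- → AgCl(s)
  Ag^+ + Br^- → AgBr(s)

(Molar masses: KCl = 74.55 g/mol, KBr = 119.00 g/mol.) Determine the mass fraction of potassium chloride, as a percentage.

n(AgNO3) = 0.0195 × 0.418 = 8.15 × 10^-3 mol
Let x = n(KCl), y = n(KBr).
Titrant: 1x + 1y = 8.15 × 10^-3;  mass: 74.55x + 119.00y = 0.688
Solving, x = 6.34 × 10^-3 mol, y = 1.81 × 10^-3 mol
mass of KCl = 6.34 × 10^-3 × 74.55 = 0.473 g
% KCl = 0.473 / 0.688 × 100 = 68.7 %

68.7 %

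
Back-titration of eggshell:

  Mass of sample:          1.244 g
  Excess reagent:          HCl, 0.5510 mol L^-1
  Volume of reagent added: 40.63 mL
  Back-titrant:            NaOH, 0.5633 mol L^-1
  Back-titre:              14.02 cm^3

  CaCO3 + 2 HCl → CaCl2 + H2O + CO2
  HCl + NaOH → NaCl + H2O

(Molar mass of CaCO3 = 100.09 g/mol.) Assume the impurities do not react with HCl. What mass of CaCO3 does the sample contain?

n(HCl) added = 0.04063 × 0.5510 = 0.02239 mol
n(NaOH) used in back-titration = 0.01402 × 0.5633 = 7.897 × 10^-3 mol
n(HCl) left over = 7.897 × 10^-3 mol (1:1 ratio)
n(HCl) consumed by analyte = 0.02239 − 7.897 × 10^-3 = 0.01449 mol
From the 1:2 ratio, n(CaCO3) = 1/2 × 0.01449 = 7.245 × 10^-3 mol
mass of CaCO3 = 7.245 × 10^-3 × 100.09 = 0.7251 g

0.7251 g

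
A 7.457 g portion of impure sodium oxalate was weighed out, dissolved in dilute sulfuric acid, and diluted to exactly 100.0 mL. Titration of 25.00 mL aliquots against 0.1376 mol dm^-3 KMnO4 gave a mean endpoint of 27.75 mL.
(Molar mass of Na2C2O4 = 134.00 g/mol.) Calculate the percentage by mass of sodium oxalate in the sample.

2 MnO4^- + 5 C2O4^2- + 16 H^+ → 2 Mn^2+ + 10 CO2 + 8 H2O
n(KMnO4) per titration = 0.02775 × 0.1376 = 3.818 × 10^-3 mol
From the 5:2 ratio, n(Na2C2O4) in each aliquot = 5/2 × 3.818 × 10^-3 = 9.546 × 10^-3 mol
n(Na2C2O4) in the whole flask = 9.546 × 10^-3 × 100.0/25.00 = 0.03818 mol
mass of Na2C2O4 = 0.03818 × 134.00 = 5.117 g
% Na2C2O4 = 5.117 / 7.457 × 100 = 68.62 %

68.62 %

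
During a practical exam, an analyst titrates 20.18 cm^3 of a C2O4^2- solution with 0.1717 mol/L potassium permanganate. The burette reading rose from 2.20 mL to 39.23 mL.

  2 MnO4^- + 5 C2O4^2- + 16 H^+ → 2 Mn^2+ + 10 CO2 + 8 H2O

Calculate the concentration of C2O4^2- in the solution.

0.7877 mol/L

n(KMnO4) = 0.03703 L × 0.1717 mol/L = 6.358 × 10^-3 mol
From the 5:2 mole ratio, n(C2O4^2-) = 5/2 × 6.358 × 10^-3 = 0.01590 mol
[C2O4^2-] = 0.01590 mol / 0.02018 L = 0.7877 mol/L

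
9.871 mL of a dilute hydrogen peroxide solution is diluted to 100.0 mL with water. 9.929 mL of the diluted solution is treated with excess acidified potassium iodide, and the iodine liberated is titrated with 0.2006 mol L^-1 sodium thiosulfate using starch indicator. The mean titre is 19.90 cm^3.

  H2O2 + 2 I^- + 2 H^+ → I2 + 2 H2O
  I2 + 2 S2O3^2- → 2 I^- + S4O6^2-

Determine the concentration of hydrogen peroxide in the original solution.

2.037 mol/L

n(S2O3^2-) = 0.01990 × 0.2006 = 3.992 × 10^-3 mol
n(I2) = n(S2O3^2-)/2 = 1.996 × 10^-3 mol
n(H2O2) in the aliquot = 1.996 × 10^-3 mol (1:1 ratio)
[H2O2]_dilute = 1.996 × 10^-3 / 0.009929 = 0.2010 mol/L
[H2O2]_original = 0.2010 × 100.0/9.871 = 2.037 mol/L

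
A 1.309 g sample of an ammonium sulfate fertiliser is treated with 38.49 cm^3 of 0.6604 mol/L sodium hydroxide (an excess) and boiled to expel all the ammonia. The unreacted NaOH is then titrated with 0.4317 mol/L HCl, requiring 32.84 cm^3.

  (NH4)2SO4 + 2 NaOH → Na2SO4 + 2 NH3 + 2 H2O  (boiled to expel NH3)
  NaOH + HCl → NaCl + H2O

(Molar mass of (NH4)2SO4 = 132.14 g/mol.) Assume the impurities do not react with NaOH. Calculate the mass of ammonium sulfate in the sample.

n(NaOH) added = 0.03849 × 0.6604 = 0.02542 mol
n(HCl) used in back-titration = 0.03284 × 0.4317 = 0.01418 mol
n(NaOH) left over = 0.01418 mol (1:1 ratio)
n(NaOH) consumed by analyte = 0.02542 − 0.01418 = 0.01124 mol
From the 1:2 ratio, n((NH4)2SO4) = 1/2 × 0.01124 = 5.621 × 10^-3 mol
mass of (NH4)2SO4 = 5.621 × 10^-3 × 132.14 = 0.7427 g

0.7427 g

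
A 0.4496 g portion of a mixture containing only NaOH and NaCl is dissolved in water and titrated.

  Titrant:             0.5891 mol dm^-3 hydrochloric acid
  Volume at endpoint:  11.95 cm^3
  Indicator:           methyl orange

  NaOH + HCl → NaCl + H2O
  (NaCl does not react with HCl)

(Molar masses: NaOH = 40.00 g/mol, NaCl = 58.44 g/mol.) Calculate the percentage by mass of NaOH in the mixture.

n(HCl) = 0.01195 × 0.5891 = 7.040 × 10^-3 mol
Let x = n(NaOH), y = n(NaCl).
Titrant: 1x = 7.040 × 10^-3;  mass: 40.00x + 58.44y = 0.4496
Solving, x = 7.040 × 10^-3 mol, y = 2.875 × 10^-3 mol
mass of NaOH = 7.040 × 10^-3 × 40.00 = 0.2816 g
% NaOH = 0.2816 / 0.4496 × 100 = 62.63 %

62.63 %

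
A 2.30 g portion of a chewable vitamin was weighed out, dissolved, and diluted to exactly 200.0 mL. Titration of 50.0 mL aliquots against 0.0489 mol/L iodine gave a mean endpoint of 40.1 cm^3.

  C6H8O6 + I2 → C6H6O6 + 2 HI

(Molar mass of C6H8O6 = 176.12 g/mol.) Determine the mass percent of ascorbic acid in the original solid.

60.1 %

n(I2) per titration = 0.0401 × 0.0489 = 1.96 × 10^-3 mol
n(C6H8O6) in each aliquot = 1.96 × 10^-3 mol (1:1 ratio)
n(C6H8O6) in the whole flask = 1.96 × 10^-3 × 200.0/50.0 = 7.84 × 10^-3 mol
mass of C6H8O6 = 7.84 × 10^-3 × 176.12 = 1.38 g
% C6H8O6 = 1.38 / 2.30 × 100 = 60.1 %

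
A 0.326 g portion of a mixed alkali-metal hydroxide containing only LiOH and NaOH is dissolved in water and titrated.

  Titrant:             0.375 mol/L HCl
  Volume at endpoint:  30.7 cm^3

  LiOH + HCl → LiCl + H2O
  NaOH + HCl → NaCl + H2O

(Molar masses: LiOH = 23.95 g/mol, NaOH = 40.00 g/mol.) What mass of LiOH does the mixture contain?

0.201 g

n(HCl) = 0.0307 × 0.375 = 0.0115 mol
Let x = n(LiOH), y = n(NaOH).
Titrant: 1x + 1y = 0.0115;  mass: 23.95x + 40.00y = 0.326
Solving, x = 8.38 × 10^-3 mol, y = 3.13 × 10^-3 mol
mass of LiOH = 8.38 × 10^-3 × 23.95 = 0.201 g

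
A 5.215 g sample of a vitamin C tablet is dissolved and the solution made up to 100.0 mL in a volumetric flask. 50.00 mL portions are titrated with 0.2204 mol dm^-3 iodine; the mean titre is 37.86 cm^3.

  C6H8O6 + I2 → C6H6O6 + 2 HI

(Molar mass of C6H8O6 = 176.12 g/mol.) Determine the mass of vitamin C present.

n(I2) per titration = 0.03786 × 0.2204 = 8.344 × 10^-3 mol
n(C6H8O6) in each aliquot = 8.344 × 10^-3 mol (1:1 ratio)
n(C6H8O6) in the whole flask = 8.344 × 10^-3 × 100.0/50.00 = 0.01669 mol
mass of C6H8O6 = 0.01669 × 176.12 = 2.939 g

2.939 g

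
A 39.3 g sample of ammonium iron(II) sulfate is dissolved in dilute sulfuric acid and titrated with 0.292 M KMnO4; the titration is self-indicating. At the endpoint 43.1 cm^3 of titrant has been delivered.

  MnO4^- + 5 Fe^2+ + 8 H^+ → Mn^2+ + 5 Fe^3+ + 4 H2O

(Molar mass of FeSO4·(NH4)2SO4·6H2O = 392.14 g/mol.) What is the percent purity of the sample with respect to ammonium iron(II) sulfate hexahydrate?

n(KMnO4) = 0.0431 L × 0.292 mol/L = 0.0126 mol
From the 5:1 ratio, n(FeSO4·(NH4)2SO4·6H2O) = 5/1 × 0.0126 = 0.0629 mol
mass of FeSO4·(NH4)2SO4·6H2O = 0.0629 × 392.14 g/mol = 24.7 g
% FeSO4·(NH4)2SO4·6H2O = 24.7 / 39.3 × 100 = 62.8 %

62.8 %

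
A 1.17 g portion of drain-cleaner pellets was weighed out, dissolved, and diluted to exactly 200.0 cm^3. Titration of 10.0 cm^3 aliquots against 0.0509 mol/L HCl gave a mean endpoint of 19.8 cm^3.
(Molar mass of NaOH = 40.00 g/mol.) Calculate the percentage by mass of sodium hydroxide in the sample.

68.9 %

NaOH + HCl → NaCl + H2O
n(HCl) per titration = 0.0198 × 0.0509 = 1.01 × 10^-3 mol
n(NaOH) in each aliquot = 1.01 × 10^-3 mol (1:1 ratio)
n(NaOH) in the whole flask = 1.01 × 10^-3 × 200.0/10.0 = 0.0202 mol
mass of NaOH = 0.0202 × 40.00 = 0.806 g
% NaOH = 0.806 / 1.17 × 100 = 68.9 %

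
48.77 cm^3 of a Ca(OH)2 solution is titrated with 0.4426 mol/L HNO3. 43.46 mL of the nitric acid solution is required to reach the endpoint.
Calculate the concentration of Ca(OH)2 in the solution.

0.1972 mol/L

Ca(OH)2 + 2 HNO3 → Ca(NO3)2 + 2 H2O
n(HNO3) = 0.04346 L × 0.4426 mol/L = 0.01924 mol
From the 1:2 mole ratio, n(Ca(OH)2) = 1/2 × 0.01924 = 9.618 × 10^-3 mol
[Ca(OH)2] = 9.618 × 10^-3 mol / 0.04877 L = 0.1972 mol/L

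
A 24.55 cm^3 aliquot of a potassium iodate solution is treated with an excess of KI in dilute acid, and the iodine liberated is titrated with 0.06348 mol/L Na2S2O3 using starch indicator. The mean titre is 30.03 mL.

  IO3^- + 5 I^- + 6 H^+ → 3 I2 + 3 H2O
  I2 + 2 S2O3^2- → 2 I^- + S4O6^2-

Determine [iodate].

0.01294 mol/L

n(S2O3^2-) = 0.03003 × 0.06348 = 1.906 × 10^-3 mol
n(I2) = n(S2O3^2-)/2 = 9.532 × 10^-4 mol
From the 1:3 ratio, n(IO3^-) in the aliquot = 1/3 × 9.532 × 10^-4 = 3.177 × 10^-4 mol
[IO3^-] = 3.177 × 10^-4 / 0.02455 = 0.01294 mol/L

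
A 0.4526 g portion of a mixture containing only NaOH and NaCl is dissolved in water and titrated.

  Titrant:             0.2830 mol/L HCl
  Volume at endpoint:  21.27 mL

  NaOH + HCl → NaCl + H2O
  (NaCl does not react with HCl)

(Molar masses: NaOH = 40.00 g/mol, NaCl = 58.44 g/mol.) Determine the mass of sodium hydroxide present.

0.2408 g

n(HCl) = 0.02127 × 0.2830 = 6.019 × 10^-3 mol
Let x = n(NaOH), y = n(NaCl).
Titrant: 1x = 6.019 × 10^-3;  mass: 40.00x + 58.44y = 0.4526
Solving, x = 6.019 × 10^-3 mol, y = 3.625 × 10^-3 mol
mass of NaOH = 6.019 × 10^-3 × 40.00 = 0.2408 g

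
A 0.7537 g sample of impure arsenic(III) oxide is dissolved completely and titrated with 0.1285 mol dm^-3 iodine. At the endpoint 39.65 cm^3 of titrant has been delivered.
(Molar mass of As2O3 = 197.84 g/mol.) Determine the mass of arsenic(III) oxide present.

0.5040 g

As2O3 + 2 I2 + 2 H2O → As2O5 + 4 HI
n(I2) = 0.03965 L × 0.1285 mol/L = 5.095 × 10^-3 mol
From the 1:2 ratio, n(As2O3) = 1/2 × 5.095 × 10^-3 = 2.548 × 10^-3 mol
mass of As2O3 = 2.548 × 10^-3 × 197.84 g/mol = 0.5040 g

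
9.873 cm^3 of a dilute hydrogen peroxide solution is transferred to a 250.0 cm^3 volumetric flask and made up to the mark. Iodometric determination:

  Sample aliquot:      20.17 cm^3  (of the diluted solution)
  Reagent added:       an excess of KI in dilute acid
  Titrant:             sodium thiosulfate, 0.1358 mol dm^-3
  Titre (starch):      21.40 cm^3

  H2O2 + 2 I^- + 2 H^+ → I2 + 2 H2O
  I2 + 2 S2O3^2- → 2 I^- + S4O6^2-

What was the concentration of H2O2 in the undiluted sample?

1.824 mol/L

n(S2O3^2-) = 0.02140 × 0.1358 = 2.906 × 10^-3 mol
n(I2) = n(S2O3^2-)/2 = 1.453 × 10^-3 mol
n(H2O2) in the aliquot = 1.453 × 10^-3 mol (1:1 ratio)
[H2O2]_dilute = 1.453 × 10^-3 / 0.02017 = 0.07204 mol/L
[H2O2]_original = 0.07204 × 250.0/9.873 = 1.824 mol/L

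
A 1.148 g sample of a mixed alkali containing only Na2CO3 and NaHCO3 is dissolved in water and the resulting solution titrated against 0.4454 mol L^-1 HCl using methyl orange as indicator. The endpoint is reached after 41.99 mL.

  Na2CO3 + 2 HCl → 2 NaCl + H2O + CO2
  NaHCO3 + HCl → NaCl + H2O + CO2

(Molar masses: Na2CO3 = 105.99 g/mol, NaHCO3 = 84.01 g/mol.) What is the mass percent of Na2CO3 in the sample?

62.99 %

n(HCl) = 0.04199 × 0.4454 = 0.01870 mol
Let x = n(Na2CO3), y = n(NaHCO3).
Titrant: 2x + 1y = 0.01870;  mass: 105.99x + 84.01y = 1.148
Solving, x = 6.822 × 10^-3 mol, y = 5.058 × 10^-3 mol
mass of Na2CO3 = 6.822 × 10^-3 × 105.99 = 0.7231 g
% Na2CO3 = 0.7231 / 1.148 × 100 = 62.99 %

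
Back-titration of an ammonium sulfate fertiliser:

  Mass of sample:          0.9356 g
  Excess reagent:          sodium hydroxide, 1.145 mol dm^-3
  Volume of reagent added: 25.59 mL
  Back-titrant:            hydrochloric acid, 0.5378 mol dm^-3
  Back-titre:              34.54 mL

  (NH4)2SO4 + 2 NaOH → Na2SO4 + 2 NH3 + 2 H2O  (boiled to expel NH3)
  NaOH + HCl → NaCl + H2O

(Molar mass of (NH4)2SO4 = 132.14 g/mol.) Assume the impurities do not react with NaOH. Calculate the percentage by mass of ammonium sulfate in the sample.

n(NaOH) added = 0.02559 × 1.145 = 0.02930 mol
n(HCl) used in back-titration = 0.03454 × 0.5378 = 0.01858 mol
n(NaOH) left over = 0.01858 mol (1:1 ratio)
n(NaOH) consumed by analyte = 0.02930 − 0.01858 = 0.01072 mol
From the 1:2 ratio, n((NH4)2SO4) = 1/2 × 0.01072 = 5.362 × 10^-3 mol
mass of (NH4)2SO4 = 5.362 × 10^-3 × 132.14 = 0.7086 g
% (NH4)2SO4 = 0.7086 / 0.9356 × 100 = 75.74 %

75.74 %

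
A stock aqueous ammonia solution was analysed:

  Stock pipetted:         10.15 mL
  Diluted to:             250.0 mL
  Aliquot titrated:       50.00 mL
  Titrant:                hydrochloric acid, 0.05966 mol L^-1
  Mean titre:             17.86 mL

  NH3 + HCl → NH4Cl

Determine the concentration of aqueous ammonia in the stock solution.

0.5249 mol/L

n(HCl) = 0.01786 × 0.05966 = 1.066 × 10^-3 mol
n(NH3) in the aliquot = 1.066 × 10^-3 mol (1:1 ratio)
[NH3]_dilute = 1.066 × 10^-3 / 0.05000 = 0.02131 mol/L
Dilution factor = 250.0 / 10.15 = 24.63
[NH3]_stock = 0.02131 × 24.63 = 0.5249 mol/L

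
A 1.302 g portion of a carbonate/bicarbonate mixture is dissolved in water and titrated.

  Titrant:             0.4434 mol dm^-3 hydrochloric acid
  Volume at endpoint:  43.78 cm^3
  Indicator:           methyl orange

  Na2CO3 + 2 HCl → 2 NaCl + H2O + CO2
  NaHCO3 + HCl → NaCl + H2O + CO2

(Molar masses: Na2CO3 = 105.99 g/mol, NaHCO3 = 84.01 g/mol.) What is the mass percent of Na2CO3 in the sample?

43.15 %

n(HCl) = 0.04378 × 0.4434 = 0.01941 mol
Let x = n(Na2CO3), y = n(NaHCO3).
Titrant: 2x + 1y = 0.01941;  mass: 105.99x + 84.01y = 1.302
Solving, x = 5.301 × 10^-3 mol, y = 8.811 × 10^-3 mol
mass of Na2CO3 = 5.301 × 10^-3 × 105.99 = 0.5618 g
% Na2CO3 = 0.5618 / 1.302 × 100 = 43.15 %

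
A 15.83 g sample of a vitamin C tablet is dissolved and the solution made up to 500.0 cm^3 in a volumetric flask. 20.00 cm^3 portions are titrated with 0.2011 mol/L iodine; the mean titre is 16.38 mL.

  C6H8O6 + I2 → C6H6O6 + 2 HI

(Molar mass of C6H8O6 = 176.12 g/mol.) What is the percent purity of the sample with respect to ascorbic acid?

91.62 %

n(I2) per titration = 0.01638 × 0.2011 = 3.294 × 10^-3 mol
n(C6H8O6) in each aliquot = 3.294 × 10^-3 mol (1:1 ratio)
n(C6H8O6) in the whole flask = 3.294 × 10^-3 × 500.0/20.00 = 0.08235 mol
mass of C6H8O6 = 0.08235 × 176.12 = 14.50 g
% C6H8O6 = 14.50 / 15.83 × 100 = 91.62 %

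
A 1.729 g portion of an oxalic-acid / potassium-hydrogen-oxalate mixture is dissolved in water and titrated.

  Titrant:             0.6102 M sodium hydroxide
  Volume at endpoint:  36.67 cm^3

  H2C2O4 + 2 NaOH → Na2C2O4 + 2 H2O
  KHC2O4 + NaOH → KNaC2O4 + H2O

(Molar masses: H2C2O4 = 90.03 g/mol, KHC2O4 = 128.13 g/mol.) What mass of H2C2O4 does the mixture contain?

n(NaOH) = 0.03667 × 0.6102 = 0.02238 mol
Let x = n(H2C2O4), y = n(KHC2O4).
Titrant: 2x + 1y = 0.02238;  mass: 90.03x + 128.13y = 1.729
Solving, x = 6.846 × 10^-3 mol, y = 8.684 × 10^-3 mol
mass of H2C2O4 = 6.846 × 10^-3 × 90.03 = 0.6164 g

0.6164 g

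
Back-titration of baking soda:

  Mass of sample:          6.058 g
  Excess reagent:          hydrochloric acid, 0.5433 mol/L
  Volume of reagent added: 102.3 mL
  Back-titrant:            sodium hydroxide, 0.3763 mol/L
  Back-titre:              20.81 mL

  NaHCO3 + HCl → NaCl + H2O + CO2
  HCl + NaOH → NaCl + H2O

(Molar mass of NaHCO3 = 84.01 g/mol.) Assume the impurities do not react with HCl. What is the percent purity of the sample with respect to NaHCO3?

n(HCl) added = 0.1023 × 0.5433 = 0.05558 mol
n(NaOH) used in back-titration = 0.02081 × 0.3763 = 7.831 × 10^-3 mol
n(HCl) left over = 7.831 × 10^-3 mol (1:1 ratio)
n(HCl) consumed by analyte = 0.05558 − 7.831 × 10^-3 = 0.04775 mol
n(NaHCO3) = 0.04775 mol (1:1 ratio)
mass of NaHCO3 = 0.04775 × 84.01 = 4.011 g
% NaHCO3 = 4.011 / 6.058 × 100 = 66.22 %

66.22 %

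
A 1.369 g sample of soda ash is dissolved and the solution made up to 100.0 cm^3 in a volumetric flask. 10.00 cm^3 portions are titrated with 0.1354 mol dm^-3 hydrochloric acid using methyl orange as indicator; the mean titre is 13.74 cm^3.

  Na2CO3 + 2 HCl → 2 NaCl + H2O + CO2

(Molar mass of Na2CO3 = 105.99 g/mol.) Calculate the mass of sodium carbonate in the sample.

n(HCl) per titration = 0.01374 × 0.1354 = 1.860 × 10^-3 mol
From the 1:2 ratio, n(Na2CO3) in each aliquot = 1/2 × 1.860 × 10^-3 = 9.302 × 10^-4 mol
n(Na2CO3) in the whole flask = 9.302 × 10^-4 × 100.0/10.00 = 9.302 × 10^-3 mol
mass of Na2CO3 = 9.302 × 10^-3 × 105.99 = 0.9859 g

0.9859 g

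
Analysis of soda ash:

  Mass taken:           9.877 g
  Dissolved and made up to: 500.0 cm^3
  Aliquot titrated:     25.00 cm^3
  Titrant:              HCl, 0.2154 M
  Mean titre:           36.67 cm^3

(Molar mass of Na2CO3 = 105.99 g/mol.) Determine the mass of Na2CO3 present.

8.372 g

Na2CO3 + 2 HCl → 2 NaCl + H2O + CO2
n(HCl) per titration = 0.03667 × 0.2154 = 7.899 × 10^-3 mol
From the 1:2 ratio, n(Na2CO3) in each aliquot = 1/2 × 7.899 × 10^-3 = 3.949 × 10^-3 mol
n(Na2CO3) in the whole flask = 3.949 × 10^-3 × 500.0/25.00 = 0.07899 mol
mass of Na2CO3 = 0.07899 × 105.99 = 8.372 g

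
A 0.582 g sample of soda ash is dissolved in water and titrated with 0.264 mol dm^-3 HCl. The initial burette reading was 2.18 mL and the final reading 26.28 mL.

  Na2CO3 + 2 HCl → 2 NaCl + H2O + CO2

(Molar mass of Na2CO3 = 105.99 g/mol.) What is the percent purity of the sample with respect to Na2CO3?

57.9 %

n(HCl) = 0.0241 L × 0.264 mol/L = 6.36 × 10^-3 mol
From the 1:2 ratio, n(Na2CO3) = 1/2 × 6.36 × 10^-3 = 3.18 × 10^-3 mol
mass of Na2CO3 = 3.18 × 10^-3 × 105.99 g/mol = 0.337 g
% Na2CO3 = 0.337 / 0.582 × 100 = 57.9 %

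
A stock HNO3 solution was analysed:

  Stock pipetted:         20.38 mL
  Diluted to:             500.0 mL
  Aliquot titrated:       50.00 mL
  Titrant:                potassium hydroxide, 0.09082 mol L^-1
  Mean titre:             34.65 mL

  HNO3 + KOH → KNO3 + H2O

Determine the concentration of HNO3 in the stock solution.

n(KOH) = 0.03465 × 0.09082 = 3.147 × 10^-3 mol
n(HNO3) in the aliquot = 3.147 × 10^-3 mol (1:1 ratio)
[HNO3]_dilute = 3.147 × 10^-3 / 0.05000 = 0.06294 mol/L
Dilution factor = 500.0 / 20.38 = 24.53
[HNO3]_stock = 0.06294 × 24.53 = 1.544 mol/L

1.544 mol/L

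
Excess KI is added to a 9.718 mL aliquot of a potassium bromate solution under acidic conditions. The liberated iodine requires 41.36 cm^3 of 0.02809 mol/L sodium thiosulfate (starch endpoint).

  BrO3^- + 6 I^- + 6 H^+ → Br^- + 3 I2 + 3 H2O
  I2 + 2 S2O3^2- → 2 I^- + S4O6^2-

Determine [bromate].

n(S2O3^2-) = 0.04136 × 0.02809 = 1.162 × 10^-3 mol
n(I2) = n(S2O3^2-)/2 = 5.809 × 10^-4 mol
From the 1:3 ratio, n(BrO3^-) in the aliquot = 1/3 × 5.809 × 10^-4 = 1.936 × 10^-4 mol
[BrO3^-] = 1.936 × 10^-4 / 0.009718 = 0.01993 mol/L

0.01993 mol/L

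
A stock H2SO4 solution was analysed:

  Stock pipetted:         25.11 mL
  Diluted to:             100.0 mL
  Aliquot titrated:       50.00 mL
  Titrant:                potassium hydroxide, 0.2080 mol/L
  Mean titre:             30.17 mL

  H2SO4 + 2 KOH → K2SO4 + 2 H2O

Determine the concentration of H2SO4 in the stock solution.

n(KOH) = 0.03017 × 0.2080 = 6.275 × 10^-3 mol
From the 1:2 ratio, n(H2SO4) in the aliquot = 1/2 × 6.275 × 10^-3 = 3.138 × 10^-3 mol
[H2SO4]_dilute = 3.138 × 10^-3 / 0.05000 = 0.06275 mol/L
Dilution factor = 100.0 / 25.11 = 3.982
[H2SO4]_stock = 0.06275 × 3.982 = 0.2499 mol/L

0.2499 mol/L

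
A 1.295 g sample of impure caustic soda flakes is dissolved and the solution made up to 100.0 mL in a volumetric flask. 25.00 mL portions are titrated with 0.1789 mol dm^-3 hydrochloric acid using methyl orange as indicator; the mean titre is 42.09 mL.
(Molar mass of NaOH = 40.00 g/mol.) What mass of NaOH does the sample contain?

1.205 g

NaOH + HCl → NaCl + H2O
n(HCl) per titration = 0.04209 × 0.1789 = 7.530 × 10^-3 mol
n(NaOH) in each aliquot = 7.530 × 10^-3 mol (1:1 ratio)
n(NaOH) in the whole flask = 7.530 × 10^-3 × 100.0/25.00 = 0.03012 mol
mass of NaOH = 0.03012 × 40.00 = 1.205 g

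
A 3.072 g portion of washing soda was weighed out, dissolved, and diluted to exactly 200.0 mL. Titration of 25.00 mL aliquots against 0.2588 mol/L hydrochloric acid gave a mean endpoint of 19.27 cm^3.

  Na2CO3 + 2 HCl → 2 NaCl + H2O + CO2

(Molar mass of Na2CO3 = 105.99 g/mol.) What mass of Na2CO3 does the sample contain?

n(HCl) per titration = 0.01927 × 0.2588 = 4.987 × 10^-3 mol
From the 1:2 ratio, n(Na2CO3) in each aliquot = 1/2 × 4.987 × 10^-3 = 2.494 × 10^-3 mol
n(Na2CO3) in the whole flask = 2.494 × 10^-3 × 200.0/25.00 = 0.01995 mol
mass of Na2CO3 = 0.01995 × 105.99 = 2.114 g

2.114 g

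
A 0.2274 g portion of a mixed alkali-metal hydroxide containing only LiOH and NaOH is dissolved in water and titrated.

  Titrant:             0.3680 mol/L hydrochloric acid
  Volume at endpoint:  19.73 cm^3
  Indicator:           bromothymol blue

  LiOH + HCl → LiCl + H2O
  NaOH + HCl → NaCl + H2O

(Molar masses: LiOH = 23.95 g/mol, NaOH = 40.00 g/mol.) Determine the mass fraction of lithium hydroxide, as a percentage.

n(HCl) = 0.01973 × 0.3680 = 7.261 × 10^-3 mol
Let x = n(LiOH), y = n(NaOH).
Titrant: 1x + 1y = 7.261 × 10^-3;  mass: 23.95x + 40.00y = 0.2274
Solving, x = 3.927 × 10^-3 mol, y = 3.334 × 10^-3 mol
mass of LiOH = 3.927 × 10^-3 × 23.95 = 0.09405 g
% LiOH = 0.09405 / 0.2274 × 100 = 41.36 %

41.36 %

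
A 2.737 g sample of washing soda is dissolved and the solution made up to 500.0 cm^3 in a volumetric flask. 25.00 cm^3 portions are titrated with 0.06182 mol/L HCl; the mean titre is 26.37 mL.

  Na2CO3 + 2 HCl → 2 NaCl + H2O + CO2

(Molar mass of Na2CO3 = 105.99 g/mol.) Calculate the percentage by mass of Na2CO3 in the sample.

63.13 %

n(HCl) per titration = 0.02637 × 0.06182 = 1.630 × 10^-3 mol
From the 1:2 ratio, n(Na2CO3) in each aliquot = 1/2 × 1.630 × 10^-3 = 8.151 × 10^-4 mol
n(Na2CO3) in the whole flask = 8.151 × 10^-4 × 500.0/25.00 = 0.01630 mol
mass of Na2CO3 = 0.01630 × 105.99 = 1.728 g
% Na2CO3 = 1.728 / 2.737 × 100 = 63.13 %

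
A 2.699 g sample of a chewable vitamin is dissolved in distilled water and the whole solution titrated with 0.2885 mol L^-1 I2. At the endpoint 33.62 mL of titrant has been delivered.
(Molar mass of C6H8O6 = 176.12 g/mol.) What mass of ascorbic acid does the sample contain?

C6H8O6 + I2 → C6H6O6 + 2 HI
n(I2) = 0.03362 L × 0.2885 mol/L = 9.699 × 10^-3 mol
n(C6H8O6) = 9.699 × 10^-3 mol (1:1 ratio)
mass of C6H8O6 = 9.699 × 10^-3 × 176.12 g/mol = 1.708 g

1.708 g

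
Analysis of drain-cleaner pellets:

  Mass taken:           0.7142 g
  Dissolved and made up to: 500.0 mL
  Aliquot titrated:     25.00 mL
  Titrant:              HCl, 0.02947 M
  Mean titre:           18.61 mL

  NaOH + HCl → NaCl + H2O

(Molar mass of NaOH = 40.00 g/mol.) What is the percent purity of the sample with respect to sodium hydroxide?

61.43 %

n(HCl) per titration = 0.01861 × 0.02947 = 5.484 × 10^-4 mol
n(NaOH) in each aliquot = 5.484 × 10^-4 mol (1:1 ratio)
n(NaOH) in the whole flask = 5.484 × 10^-4 × 500.0/25.00 = 0.01097 mol
mass of NaOH = 0.01097 × 40.00 = 0.4387 g
% NaOH = 0.4387 / 0.7142 × 100 = 61.43 %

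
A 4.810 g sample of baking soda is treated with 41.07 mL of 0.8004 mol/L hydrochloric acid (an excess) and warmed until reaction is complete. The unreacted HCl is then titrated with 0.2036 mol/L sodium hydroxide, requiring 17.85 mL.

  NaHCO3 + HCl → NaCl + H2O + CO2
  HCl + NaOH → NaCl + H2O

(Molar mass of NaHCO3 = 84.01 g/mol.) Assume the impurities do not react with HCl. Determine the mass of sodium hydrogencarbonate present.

n(HCl) added = 0.04107 × 0.8004 = 0.03287 mol
n(NaOH) used in back-titration = 0.01785 × 0.2036 = 3.634 × 10^-3 mol
n(HCl) left over = 3.634 × 10^-3 mol (1:1 ratio)
n(HCl) consumed by analyte = 0.03287 − 3.634 × 10^-3 = 0.02924 mol
n(NaHCO3) = 0.02924 mol (1:1 ratio)
mass of NaHCO3 = 0.02924 × 84.01 = 2.456 g

2.456 g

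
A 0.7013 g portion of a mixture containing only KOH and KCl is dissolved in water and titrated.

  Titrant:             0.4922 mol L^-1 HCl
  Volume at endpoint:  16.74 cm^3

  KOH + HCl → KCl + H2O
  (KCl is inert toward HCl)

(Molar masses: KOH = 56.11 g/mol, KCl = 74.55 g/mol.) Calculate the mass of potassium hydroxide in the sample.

n(HCl) = 0.01674 × 0.4922 = 8.239 × 10^-3 mol
Let x = n(KOH), y = n(KCl).
Titrant: 1x = 8.239 × 10^-3;  mass: 56.11x + 74.55y = 0.7013
Solving, x = 8.239 × 10^-3 mol, y = 3.206 × 10^-3 mol
mass of KOH = 8.239 × 10^-3 × 56.11 = 0.4623 g

0.4623 g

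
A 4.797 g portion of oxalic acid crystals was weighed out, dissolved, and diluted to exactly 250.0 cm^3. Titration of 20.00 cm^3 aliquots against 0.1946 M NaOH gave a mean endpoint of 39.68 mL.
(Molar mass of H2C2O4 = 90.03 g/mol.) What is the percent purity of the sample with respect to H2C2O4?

H2C2O4 + 2 NaOH → Na2C2O4 + 2 H2O
n(NaOH) per titration = 0.03968 × 0.1946 = 7.722 × 10^-3 mol
From the 1:2 ratio, n(H2C2O4) in each aliquot = 1/2 × 7.722 × 10^-3 = 3.861 × 10^-3 mol
n(H2C2O4) in the whole flask = 3.861 × 10^-3 × 250.0/20.00 = 0.04826 mol
mass of H2C2O4 = 0.04826 × 90.03 = 4.345 g
% H2C2O4 = 4.345 / 4.797 × 100 = 90.58 %

90.58 %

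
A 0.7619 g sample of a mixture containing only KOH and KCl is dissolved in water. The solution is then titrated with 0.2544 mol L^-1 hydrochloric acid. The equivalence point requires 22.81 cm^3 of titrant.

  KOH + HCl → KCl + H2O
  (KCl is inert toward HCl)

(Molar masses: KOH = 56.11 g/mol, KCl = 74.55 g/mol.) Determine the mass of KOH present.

n(HCl) = 0.02281 × 0.2544 = 5.803 × 10^-3 mol
Let x = n(KOH), y = n(KCl).
Titrant: 1x = 5.803 × 10^-3;  mass: 56.11x + 74.55y = 0.7619
Solving, x = 5.803 × 10^-3 mol, y = 5.852 × 10^-3 mol
mass of KOH = 5.803 × 10^-3 × 56.11 = 0.3256 g

0.3256 g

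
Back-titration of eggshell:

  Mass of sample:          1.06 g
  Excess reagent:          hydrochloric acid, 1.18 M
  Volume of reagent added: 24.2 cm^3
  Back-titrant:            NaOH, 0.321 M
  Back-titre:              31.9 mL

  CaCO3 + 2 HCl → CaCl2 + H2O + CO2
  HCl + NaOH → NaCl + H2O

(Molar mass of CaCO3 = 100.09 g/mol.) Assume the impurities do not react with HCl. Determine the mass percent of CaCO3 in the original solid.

n(HCl) added = 0.0242 × 1.18 = 0.0286 mol
n(NaOH) used in back-titration = 0.0319 × 0.321 = 0.0102 mol
n(HCl) left over = 0.0102 mol (1:1 ratio)
n(HCl) consumed by analyte = 0.0286 − 0.0102 = 0.0183 mol
From the 1:2 ratio, n(CaCO3) = 1/2 × 0.0183 = 9.16 × 10^-3 mol
mass of CaCO3 = 9.16 × 10^-3 × 100.09 = 0.917 g
% CaCO3 = 0.917 / 1.06 × 100 = 86.5 %

86.5 %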